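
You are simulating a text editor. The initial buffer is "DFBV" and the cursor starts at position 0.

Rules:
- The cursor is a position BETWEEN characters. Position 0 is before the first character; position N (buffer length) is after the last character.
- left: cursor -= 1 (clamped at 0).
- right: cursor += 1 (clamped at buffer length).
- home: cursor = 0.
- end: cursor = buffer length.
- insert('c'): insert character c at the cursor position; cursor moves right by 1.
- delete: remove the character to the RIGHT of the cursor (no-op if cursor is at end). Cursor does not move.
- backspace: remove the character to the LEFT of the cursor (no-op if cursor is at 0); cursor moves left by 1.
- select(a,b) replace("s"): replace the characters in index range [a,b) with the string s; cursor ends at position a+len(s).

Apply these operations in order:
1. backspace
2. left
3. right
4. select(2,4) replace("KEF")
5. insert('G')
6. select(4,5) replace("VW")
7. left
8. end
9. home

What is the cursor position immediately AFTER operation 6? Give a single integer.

After op 1 (backspace): buf='DFBV' cursor=0
After op 2 (left): buf='DFBV' cursor=0
After op 3 (right): buf='DFBV' cursor=1
After op 4 (select(2,4) replace("KEF")): buf='DFKEF' cursor=5
After op 5 (insert('G')): buf='DFKEFG' cursor=6
After op 6 (select(4,5) replace("VW")): buf='DFKEVWG' cursor=6

Answer: 6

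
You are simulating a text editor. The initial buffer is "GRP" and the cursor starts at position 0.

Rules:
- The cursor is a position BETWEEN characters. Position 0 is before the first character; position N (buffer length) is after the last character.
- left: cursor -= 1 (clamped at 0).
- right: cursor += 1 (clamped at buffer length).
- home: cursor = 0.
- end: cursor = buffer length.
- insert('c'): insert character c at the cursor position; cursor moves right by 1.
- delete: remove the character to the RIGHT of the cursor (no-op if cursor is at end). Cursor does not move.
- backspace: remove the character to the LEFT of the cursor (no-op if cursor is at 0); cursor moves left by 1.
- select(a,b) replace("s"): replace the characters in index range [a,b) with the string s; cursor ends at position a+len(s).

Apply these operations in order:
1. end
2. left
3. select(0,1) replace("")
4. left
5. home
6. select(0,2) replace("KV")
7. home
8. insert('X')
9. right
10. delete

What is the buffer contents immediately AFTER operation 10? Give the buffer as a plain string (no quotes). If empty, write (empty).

After op 1 (end): buf='GRP' cursor=3
After op 2 (left): buf='GRP' cursor=2
After op 3 (select(0,1) replace("")): buf='RP' cursor=0
After op 4 (left): buf='RP' cursor=0
After op 5 (home): buf='RP' cursor=0
After op 6 (select(0,2) replace("KV")): buf='KV' cursor=2
After op 7 (home): buf='KV' cursor=0
After op 8 (insert('X')): buf='XKV' cursor=1
After op 9 (right): buf='XKV' cursor=2
After op 10 (delete): buf='XK' cursor=2

Answer: XK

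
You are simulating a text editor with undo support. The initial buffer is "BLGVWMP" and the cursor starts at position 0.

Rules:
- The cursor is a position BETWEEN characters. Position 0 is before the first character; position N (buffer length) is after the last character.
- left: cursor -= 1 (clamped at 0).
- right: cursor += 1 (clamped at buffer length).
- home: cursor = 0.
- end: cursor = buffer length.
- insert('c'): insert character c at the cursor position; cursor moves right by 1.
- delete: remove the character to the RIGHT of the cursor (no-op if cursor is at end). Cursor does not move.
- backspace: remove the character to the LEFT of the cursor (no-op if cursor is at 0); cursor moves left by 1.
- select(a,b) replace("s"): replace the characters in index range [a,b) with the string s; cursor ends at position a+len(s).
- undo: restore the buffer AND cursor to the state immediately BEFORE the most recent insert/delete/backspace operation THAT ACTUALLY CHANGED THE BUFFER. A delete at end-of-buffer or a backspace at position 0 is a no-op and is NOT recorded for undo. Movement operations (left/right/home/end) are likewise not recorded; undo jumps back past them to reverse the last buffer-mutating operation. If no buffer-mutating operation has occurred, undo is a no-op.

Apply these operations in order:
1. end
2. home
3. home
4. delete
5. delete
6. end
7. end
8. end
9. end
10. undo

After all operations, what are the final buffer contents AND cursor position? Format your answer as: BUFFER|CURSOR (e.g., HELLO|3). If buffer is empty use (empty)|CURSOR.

After op 1 (end): buf='BLGVWMP' cursor=7
After op 2 (home): buf='BLGVWMP' cursor=0
After op 3 (home): buf='BLGVWMP' cursor=0
After op 4 (delete): buf='LGVWMP' cursor=0
After op 5 (delete): buf='GVWMP' cursor=0
After op 6 (end): buf='GVWMP' cursor=5
After op 7 (end): buf='GVWMP' cursor=5
After op 8 (end): buf='GVWMP' cursor=5
After op 9 (end): buf='GVWMP' cursor=5
After op 10 (undo): buf='LGVWMP' cursor=0

Answer: LGVWMP|0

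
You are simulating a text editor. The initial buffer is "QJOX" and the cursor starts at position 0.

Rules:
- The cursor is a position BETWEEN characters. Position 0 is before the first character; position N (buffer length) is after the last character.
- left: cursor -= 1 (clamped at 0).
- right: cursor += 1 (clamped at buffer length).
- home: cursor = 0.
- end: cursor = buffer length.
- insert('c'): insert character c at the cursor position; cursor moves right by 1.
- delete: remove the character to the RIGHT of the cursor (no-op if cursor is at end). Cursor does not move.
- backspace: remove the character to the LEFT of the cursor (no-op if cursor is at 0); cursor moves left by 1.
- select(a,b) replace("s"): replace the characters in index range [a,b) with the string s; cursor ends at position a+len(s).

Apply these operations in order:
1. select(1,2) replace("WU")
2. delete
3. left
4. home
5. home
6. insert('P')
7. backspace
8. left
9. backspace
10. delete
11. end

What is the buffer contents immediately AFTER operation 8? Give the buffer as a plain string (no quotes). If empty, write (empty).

Answer: QWUX

Derivation:
After op 1 (select(1,2) replace("WU")): buf='QWUOX' cursor=3
After op 2 (delete): buf='QWUX' cursor=3
After op 3 (left): buf='QWUX' cursor=2
After op 4 (home): buf='QWUX' cursor=0
After op 5 (home): buf='QWUX' cursor=0
After op 6 (insert('P')): buf='PQWUX' cursor=1
After op 7 (backspace): buf='QWUX' cursor=0
After op 8 (left): buf='QWUX' cursor=0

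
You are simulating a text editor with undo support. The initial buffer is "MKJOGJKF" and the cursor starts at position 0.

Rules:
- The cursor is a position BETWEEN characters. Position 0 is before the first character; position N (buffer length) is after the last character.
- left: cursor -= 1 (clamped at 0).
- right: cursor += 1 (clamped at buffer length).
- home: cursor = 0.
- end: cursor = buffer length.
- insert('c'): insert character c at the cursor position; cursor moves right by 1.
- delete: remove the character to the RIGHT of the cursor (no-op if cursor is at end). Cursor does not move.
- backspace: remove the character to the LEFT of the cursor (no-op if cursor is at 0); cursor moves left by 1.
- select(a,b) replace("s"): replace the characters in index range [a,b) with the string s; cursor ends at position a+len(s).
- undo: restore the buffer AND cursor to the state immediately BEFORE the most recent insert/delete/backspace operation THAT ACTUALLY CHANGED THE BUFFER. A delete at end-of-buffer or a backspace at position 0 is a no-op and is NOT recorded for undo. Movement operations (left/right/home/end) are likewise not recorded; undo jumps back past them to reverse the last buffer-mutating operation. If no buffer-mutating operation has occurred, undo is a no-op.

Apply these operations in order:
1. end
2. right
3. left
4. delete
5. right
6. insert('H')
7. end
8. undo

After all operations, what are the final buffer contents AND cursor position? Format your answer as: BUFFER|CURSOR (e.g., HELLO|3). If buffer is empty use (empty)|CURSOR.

After op 1 (end): buf='MKJOGJKF' cursor=8
After op 2 (right): buf='MKJOGJKF' cursor=8
After op 3 (left): buf='MKJOGJKF' cursor=7
After op 4 (delete): buf='MKJOGJK' cursor=7
After op 5 (right): buf='MKJOGJK' cursor=7
After op 6 (insert('H')): buf='MKJOGJKH' cursor=8
After op 7 (end): buf='MKJOGJKH' cursor=8
After op 8 (undo): buf='MKJOGJK' cursor=7

Answer: MKJOGJK|7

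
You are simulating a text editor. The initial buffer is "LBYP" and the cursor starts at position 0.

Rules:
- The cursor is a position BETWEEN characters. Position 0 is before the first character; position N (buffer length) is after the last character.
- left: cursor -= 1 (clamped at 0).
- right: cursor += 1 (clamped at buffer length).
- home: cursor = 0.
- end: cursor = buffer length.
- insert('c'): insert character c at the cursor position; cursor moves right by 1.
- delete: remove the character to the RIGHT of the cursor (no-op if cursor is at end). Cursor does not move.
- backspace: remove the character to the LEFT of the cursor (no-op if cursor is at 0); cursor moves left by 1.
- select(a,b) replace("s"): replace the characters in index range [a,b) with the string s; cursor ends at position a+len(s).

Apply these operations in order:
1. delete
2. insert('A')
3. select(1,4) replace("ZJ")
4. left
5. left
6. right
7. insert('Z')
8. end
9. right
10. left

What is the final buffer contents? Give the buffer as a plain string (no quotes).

Answer: AZZJ

Derivation:
After op 1 (delete): buf='BYP' cursor=0
After op 2 (insert('A')): buf='ABYP' cursor=1
After op 3 (select(1,4) replace("ZJ")): buf='AZJ' cursor=3
After op 4 (left): buf='AZJ' cursor=2
After op 5 (left): buf='AZJ' cursor=1
After op 6 (right): buf='AZJ' cursor=2
After op 7 (insert('Z')): buf='AZZJ' cursor=3
After op 8 (end): buf='AZZJ' cursor=4
After op 9 (right): buf='AZZJ' cursor=4
After op 10 (left): buf='AZZJ' cursor=3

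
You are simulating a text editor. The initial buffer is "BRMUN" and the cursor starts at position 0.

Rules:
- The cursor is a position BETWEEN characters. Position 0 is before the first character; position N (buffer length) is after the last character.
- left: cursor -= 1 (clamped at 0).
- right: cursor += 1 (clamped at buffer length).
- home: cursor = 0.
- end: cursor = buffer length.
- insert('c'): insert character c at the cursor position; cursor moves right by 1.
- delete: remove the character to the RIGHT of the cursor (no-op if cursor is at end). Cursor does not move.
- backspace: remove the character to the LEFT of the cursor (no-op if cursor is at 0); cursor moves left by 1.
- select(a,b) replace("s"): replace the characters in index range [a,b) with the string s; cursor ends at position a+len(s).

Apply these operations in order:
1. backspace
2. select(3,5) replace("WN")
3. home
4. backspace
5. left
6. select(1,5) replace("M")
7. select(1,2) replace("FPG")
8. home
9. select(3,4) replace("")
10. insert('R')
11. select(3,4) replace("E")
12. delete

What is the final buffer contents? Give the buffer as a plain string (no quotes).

Answer: BFPE

Derivation:
After op 1 (backspace): buf='BRMUN' cursor=0
After op 2 (select(3,5) replace("WN")): buf='BRMWN' cursor=5
After op 3 (home): buf='BRMWN' cursor=0
After op 4 (backspace): buf='BRMWN' cursor=0
After op 5 (left): buf='BRMWN' cursor=0
After op 6 (select(1,5) replace("M")): buf='BM' cursor=2
After op 7 (select(1,2) replace("FPG")): buf='BFPG' cursor=4
After op 8 (home): buf='BFPG' cursor=0
After op 9 (select(3,4) replace("")): buf='BFP' cursor=3
After op 10 (insert('R')): buf='BFPR' cursor=4
After op 11 (select(3,4) replace("E")): buf='BFPE' cursor=4
After op 12 (delete): buf='BFPE' cursor=4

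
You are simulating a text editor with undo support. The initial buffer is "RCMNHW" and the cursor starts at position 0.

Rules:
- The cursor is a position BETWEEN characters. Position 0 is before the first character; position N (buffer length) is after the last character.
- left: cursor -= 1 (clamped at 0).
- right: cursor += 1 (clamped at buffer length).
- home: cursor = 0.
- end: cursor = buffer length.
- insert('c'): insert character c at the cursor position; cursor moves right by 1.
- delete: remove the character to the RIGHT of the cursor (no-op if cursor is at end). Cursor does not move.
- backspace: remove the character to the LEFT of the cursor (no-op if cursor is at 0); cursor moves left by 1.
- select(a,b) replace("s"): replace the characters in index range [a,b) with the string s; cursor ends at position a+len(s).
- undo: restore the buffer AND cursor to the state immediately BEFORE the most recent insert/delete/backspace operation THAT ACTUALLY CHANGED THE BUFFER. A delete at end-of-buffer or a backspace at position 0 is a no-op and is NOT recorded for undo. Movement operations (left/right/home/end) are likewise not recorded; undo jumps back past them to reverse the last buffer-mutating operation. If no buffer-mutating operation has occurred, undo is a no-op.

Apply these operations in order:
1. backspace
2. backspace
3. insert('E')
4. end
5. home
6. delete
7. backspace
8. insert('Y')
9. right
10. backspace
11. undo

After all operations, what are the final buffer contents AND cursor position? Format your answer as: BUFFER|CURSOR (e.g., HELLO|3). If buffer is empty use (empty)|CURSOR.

Answer: YRCMNHW|2

Derivation:
After op 1 (backspace): buf='RCMNHW' cursor=0
After op 2 (backspace): buf='RCMNHW' cursor=0
After op 3 (insert('E')): buf='ERCMNHW' cursor=1
After op 4 (end): buf='ERCMNHW' cursor=7
After op 5 (home): buf='ERCMNHW' cursor=0
After op 6 (delete): buf='RCMNHW' cursor=0
After op 7 (backspace): buf='RCMNHW' cursor=0
After op 8 (insert('Y')): buf='YRCMNHW' cursor=1
After op 9 (right): buf='YRCMNHW' cursor=2
After op 10 (backspace): buf='YCMNHW' cursor=1
After op 11 (undo): buf='YRCMNHW' cursor=2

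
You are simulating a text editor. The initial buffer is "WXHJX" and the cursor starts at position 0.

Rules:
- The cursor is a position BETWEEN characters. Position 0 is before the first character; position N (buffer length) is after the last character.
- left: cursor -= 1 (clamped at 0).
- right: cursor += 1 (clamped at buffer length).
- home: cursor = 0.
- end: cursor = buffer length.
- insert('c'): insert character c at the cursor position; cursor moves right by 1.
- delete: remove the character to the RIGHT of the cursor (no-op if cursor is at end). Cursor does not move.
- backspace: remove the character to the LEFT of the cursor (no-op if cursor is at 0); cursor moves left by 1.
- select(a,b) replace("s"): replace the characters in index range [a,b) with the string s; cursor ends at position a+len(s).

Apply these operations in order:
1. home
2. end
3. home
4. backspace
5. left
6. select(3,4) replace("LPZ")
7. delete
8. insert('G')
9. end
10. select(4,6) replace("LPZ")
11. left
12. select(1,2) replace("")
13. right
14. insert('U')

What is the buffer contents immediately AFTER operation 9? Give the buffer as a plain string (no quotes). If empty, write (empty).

After op 1 (home): buf='WXHJX' cursor=0
After op 2 (end): buf='WXHJX' cursor=5
After op 3 (home): buf='WXHJX' cursor=0
After op 4 (backspace): buf='WXHJX' cursor=0
After op 5 (left): buf='WXHJX' cursor=0
After op 6 (select(3,4) replace("LPZ")): buf='WXHLPZX' cursor=6
After op 7 (delete): buf='WXHLPZ' cursor=6
After op 8 (insert('G')): buf='WXHLPZG' cursor=7
After op 9 (end): buf='WXHLPZG' cursor=7

Answer: WXHLPZG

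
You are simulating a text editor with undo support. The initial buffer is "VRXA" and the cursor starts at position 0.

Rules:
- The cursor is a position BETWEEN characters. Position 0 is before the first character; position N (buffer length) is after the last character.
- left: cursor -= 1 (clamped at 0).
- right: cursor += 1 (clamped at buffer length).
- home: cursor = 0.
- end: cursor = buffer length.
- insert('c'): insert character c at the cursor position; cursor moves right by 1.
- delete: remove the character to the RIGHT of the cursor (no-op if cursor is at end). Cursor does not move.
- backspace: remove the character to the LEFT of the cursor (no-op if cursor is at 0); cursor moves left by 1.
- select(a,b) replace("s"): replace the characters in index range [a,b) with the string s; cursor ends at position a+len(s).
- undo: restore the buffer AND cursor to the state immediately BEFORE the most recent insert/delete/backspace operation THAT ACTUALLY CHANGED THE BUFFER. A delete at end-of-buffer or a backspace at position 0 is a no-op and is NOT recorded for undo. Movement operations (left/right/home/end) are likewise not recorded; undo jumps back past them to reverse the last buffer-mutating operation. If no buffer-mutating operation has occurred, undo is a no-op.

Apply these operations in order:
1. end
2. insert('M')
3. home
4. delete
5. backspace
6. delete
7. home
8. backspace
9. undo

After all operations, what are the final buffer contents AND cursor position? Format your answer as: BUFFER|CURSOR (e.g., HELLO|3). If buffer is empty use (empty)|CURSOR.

Answer: RXAM|0

Derivation:
After op 1 (end): buf='VRXA' cursor=4
After op 2 (insert('M')): buf='VRXAM' cursor=5
After op 3 (home): buf='VRXAM' cursor=0
After op 4 (delete): buf='RXAM' cursor=0
After op 5 (backspace): buf='RXAM' cursor=0
After op 6 (delete): buf='XAM' cursor=0
After op 7 (home): buf='XAM' cursor=0
After op 8 (backspace): buf='XAM' cursor=0
After op 9 (undo): buf='RXAM' cursor=0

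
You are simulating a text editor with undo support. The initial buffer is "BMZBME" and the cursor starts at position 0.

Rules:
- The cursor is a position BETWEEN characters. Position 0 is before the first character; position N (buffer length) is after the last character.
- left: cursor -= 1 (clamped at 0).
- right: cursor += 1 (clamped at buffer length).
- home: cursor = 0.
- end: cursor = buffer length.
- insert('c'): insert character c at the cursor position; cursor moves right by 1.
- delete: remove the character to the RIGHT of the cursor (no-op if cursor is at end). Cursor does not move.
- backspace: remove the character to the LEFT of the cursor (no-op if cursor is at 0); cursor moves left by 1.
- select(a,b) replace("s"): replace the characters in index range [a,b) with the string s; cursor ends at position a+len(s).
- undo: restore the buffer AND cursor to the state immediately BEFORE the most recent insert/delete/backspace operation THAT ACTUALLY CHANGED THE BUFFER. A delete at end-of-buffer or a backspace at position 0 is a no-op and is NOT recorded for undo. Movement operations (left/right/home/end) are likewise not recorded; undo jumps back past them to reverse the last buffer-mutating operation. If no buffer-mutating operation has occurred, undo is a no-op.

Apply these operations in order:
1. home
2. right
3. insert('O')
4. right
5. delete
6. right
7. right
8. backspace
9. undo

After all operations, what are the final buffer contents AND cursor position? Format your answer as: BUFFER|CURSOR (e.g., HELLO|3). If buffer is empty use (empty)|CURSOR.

Answer: BOMBME|5

Derivation:
After op 1 (home): buf='BMZBME' cursor=0
After op 2 (right): buf='BMZBME' cursor=1
After op 3 (insert('O')): buf='BOMZBME' cursor=2
After op 4 (right): buf='BOMZBME' cursor=3
After op 5 (delete): buf='BOMBME' cursor=3
After op 6 (right): buf='BOMBME' cursor=4
After op 7 (right): buf='BOMBME' cursor=5
After op 8 (backspace): buf='BOMBE' cursor=4
After op 9 (undo): buf='BOMBME' cursor=5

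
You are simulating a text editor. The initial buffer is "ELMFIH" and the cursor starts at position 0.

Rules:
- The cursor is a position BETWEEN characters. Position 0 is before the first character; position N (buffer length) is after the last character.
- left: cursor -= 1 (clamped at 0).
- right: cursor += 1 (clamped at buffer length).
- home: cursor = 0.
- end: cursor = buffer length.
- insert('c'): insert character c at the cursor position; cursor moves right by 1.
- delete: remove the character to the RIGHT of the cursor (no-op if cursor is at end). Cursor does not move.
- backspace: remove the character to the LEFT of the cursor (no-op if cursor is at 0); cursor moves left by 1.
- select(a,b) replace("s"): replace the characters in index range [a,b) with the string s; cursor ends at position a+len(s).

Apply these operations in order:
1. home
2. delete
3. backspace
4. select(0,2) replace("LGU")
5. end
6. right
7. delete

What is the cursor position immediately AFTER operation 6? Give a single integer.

After op 1 (home): buf='ELMFIH' cursor=0
After op 2 (delete): buf='LMFIH' cursor=0
After op 3 (backspace): buf='LMFIH' cursor=0
After op 4 (select(0,2) replace("LGU")): buf='LGUFIH' cursor=3
After op 5 (end): buf='LGUFIH' cursor=6
After op 6 (right): buf='LGUFIH' cursor=6

Answer: 6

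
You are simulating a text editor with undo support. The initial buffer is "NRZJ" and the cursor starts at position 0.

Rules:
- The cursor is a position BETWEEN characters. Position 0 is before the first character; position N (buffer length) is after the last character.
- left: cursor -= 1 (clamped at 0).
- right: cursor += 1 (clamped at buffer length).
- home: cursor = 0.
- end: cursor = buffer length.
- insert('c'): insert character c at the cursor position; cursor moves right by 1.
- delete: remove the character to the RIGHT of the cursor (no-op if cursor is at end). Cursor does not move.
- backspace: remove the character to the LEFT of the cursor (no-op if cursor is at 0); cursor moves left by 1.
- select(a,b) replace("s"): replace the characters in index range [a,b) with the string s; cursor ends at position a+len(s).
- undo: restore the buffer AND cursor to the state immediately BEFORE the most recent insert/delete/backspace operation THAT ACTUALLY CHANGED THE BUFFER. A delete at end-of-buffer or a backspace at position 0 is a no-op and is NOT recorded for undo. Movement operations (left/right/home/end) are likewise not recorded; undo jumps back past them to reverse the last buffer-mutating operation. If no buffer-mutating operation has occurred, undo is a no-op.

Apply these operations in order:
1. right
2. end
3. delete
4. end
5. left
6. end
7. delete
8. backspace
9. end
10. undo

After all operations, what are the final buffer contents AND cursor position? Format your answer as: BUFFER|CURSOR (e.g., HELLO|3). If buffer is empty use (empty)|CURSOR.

After op 1 (right): buf='NRZJ' cursor=1
After op 2 (end): buf='NRZJ' cursor=4
After op 3 (delete): buf='NRZJ' cursor=4
After op 4 (end): buf='NRZJ' cursor=4
After op 5 (left): buf='NRZJ' cursor=3
After op 6 (end): buf='NRZJ' cursor=4
After op 7 (delete): buf='NRZJ' cursor=4
After op 8 (backspace): buf='NRZ' cursor=3
After op 9 (end): buf='NRZ' cursor=3
After op 10 (undo): buf='NRZJ' cursor=4

Answer: NRZJ|4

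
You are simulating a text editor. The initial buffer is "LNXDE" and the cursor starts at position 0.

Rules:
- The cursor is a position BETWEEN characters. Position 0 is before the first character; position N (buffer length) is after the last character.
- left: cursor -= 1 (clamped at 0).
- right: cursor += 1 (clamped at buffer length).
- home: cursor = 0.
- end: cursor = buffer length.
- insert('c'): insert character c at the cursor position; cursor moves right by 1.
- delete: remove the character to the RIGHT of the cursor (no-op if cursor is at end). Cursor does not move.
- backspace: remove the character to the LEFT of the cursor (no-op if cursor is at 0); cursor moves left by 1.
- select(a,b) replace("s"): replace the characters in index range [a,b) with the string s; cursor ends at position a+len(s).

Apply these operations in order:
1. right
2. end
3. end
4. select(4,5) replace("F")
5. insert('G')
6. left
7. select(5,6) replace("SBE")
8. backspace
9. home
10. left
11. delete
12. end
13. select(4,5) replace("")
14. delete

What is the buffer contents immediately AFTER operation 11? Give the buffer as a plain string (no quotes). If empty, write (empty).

After op 1 (right): buf='LNXDE' cursor=1
After op 2 (end): buf='LNXDE' cursor=5
After op 3 (end): buf='LNXDE' cursor=5
After op 4 (select(4,5) replace("F")): buf='LNXDF' cursor=5
After op 5 (insert('G')): buf='LNXDFG' cursor=6
After op 6 (left): buf='LNXDFG' cursor=5
After op 7 (select(5,6) replace("SBE")): buf='LNXDFSBE' cursor=8
After op 8 (backspace): buf='LNXDFSB' cursor=7
After op 9 (home): buf='LNXDFSB' cursor=0
After op 10 (left): buf='LNXDFSB' cursor=0
After op 11 (delete): buf='NXDFSB' cursor=0

Answer: NXDFSB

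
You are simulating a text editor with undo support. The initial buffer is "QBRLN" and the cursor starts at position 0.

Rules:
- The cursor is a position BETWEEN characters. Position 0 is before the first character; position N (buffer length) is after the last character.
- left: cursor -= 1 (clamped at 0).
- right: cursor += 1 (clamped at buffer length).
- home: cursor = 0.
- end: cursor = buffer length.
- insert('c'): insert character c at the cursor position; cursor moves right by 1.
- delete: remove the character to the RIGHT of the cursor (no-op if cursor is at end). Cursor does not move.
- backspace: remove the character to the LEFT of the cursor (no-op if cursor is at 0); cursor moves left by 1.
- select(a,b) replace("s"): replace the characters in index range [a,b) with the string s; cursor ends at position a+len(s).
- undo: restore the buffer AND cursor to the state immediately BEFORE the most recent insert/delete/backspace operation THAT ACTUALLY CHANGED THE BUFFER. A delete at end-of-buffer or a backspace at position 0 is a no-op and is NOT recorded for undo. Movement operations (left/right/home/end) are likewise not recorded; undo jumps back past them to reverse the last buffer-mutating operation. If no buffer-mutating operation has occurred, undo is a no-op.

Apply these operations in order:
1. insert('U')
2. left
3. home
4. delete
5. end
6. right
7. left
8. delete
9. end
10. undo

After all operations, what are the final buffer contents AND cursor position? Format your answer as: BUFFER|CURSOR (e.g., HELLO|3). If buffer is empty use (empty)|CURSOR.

Answer: QBRLN|4

Derivation:
After op 1 (insert('U')): buf='UQBRLN' cursor=1
After op 2 (left): buf='UQBRLN' cursor=0
After op 3 (home): buf='UQBRLN' cursor=0
After op 4 (delete): buf='QBRLN' cursor=0
After op 5 (end): buf='QBRLN' cursor=5
After op 6 (right): buf='QBRLN' cursor=5
After op 7 (left): buf='QBRLN' cursor=4
After op 8 (delete): buf='QBRL' cursor=4
After op 9 (end): buf='QBRL' cursor=4
After op 10 (undo): buf='QBRLN' cursor=4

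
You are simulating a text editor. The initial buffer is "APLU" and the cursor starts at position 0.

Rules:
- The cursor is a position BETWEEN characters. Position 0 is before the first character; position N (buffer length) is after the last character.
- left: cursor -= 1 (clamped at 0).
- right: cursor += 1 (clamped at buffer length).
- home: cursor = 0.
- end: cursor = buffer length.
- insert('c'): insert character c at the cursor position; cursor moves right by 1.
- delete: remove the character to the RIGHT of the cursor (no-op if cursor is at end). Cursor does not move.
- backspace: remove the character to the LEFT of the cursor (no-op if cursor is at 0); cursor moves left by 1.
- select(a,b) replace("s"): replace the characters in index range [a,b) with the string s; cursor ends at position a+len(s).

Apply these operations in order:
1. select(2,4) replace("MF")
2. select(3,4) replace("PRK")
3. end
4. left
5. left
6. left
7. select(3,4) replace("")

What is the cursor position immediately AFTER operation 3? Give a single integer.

After op 1 (select(2,4) replace("MF")): buf='APMF' cursor=4
After op 2 (select(3,4) replace("PRK")): buf='APMPRK' cursor=6
After op 3 (end): buf='APMPRK' cursor=6

Answer: 6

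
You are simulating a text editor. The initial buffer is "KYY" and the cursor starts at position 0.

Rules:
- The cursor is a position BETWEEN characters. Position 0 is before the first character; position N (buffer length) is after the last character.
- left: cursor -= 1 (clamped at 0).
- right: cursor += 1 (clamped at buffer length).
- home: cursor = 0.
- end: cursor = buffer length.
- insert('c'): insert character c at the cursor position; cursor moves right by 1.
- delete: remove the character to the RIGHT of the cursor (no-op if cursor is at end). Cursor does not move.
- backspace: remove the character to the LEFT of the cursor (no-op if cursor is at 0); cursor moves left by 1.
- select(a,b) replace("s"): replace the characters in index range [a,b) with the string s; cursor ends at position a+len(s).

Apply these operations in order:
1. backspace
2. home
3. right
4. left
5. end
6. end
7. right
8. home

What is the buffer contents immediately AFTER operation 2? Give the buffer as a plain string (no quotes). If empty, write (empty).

Answer: KYY

Derivation:
After op 1 (backspace): buf='KYY' cursor=0
After op 2 (home): buf='KYY' cursor=0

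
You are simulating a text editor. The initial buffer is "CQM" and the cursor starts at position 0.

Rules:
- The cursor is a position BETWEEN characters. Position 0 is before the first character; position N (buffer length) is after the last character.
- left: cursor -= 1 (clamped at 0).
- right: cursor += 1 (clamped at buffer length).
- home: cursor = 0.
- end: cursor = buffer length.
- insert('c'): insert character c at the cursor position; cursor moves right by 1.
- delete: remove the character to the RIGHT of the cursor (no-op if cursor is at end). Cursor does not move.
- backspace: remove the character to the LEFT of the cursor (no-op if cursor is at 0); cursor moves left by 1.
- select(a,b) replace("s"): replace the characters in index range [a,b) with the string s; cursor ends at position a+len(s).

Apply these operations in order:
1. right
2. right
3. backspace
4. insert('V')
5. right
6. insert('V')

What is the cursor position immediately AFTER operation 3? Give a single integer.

After op 1 (right): buf='CQM' cursor=1
After op 2 (right): buf='CQM' cursor=2
After op 3 (backspace): buf='CM' cursor=1

Answer: 1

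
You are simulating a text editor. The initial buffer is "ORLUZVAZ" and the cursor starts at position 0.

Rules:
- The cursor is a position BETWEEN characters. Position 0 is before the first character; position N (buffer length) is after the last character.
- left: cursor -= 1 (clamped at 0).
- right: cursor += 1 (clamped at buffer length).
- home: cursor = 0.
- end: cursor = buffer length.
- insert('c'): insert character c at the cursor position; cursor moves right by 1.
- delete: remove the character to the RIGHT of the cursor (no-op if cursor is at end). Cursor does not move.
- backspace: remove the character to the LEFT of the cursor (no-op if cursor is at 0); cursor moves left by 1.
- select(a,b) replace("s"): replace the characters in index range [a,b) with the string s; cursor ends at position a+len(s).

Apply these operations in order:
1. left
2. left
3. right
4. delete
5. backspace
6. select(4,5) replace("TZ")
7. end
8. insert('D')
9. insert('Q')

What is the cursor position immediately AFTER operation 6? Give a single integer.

Answer: 6

Derivation:
After op 1 (left): buf='ORLUZVAZ' cursor=0
After op 2 (left): buf='ORLUZVAZ' cursor=0
After op 3 (right): buf='ORLUZVAZ' cursor=1
After op 4 (delete): buf='OLUZVAZ' cursor=1
After op 5 (backspace): buf='LUZVAZ' cursor=0
After op 6 (select(4,5) replace("TZ")): buf='LUZVTZZ' cursor=6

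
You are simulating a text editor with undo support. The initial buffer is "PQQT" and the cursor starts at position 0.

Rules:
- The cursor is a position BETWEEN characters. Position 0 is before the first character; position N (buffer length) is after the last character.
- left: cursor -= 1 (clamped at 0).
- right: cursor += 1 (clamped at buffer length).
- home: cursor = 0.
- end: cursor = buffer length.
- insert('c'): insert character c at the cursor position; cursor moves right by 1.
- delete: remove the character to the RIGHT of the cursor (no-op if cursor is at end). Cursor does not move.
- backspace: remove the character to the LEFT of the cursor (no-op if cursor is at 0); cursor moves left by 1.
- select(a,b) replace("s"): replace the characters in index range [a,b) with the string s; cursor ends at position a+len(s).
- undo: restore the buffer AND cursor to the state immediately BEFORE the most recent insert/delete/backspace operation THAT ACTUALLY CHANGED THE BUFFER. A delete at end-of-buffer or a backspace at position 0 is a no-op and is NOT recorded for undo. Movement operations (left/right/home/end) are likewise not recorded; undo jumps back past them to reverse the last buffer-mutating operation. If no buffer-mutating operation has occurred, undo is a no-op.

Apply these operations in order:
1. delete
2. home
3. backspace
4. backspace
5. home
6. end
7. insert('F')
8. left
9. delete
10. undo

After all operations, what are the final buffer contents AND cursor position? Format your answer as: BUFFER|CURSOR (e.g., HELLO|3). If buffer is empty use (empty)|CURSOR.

After op 1 (delete): buf='QQT' cursor=0
After op 2 (home): buf='QQT' cursor=0
After op 3 (backspace): buf='QQT' cursor=0
After op 4 (backspace): buf='QQT' cursor=0
After op 5 (home): buf='QQT' cursor=0
After op 6 (end): buf='QQT' cursor=3
After op 7 (insert('F')): buf='QQTF' cursor=4
After op 8 (left): buf='QQTF' cursor=3
After op 9 (delete): buf='QQT' cursor=3
After op 10 (undo): buf='QQTF' cursor=3

Answer: QQTF|3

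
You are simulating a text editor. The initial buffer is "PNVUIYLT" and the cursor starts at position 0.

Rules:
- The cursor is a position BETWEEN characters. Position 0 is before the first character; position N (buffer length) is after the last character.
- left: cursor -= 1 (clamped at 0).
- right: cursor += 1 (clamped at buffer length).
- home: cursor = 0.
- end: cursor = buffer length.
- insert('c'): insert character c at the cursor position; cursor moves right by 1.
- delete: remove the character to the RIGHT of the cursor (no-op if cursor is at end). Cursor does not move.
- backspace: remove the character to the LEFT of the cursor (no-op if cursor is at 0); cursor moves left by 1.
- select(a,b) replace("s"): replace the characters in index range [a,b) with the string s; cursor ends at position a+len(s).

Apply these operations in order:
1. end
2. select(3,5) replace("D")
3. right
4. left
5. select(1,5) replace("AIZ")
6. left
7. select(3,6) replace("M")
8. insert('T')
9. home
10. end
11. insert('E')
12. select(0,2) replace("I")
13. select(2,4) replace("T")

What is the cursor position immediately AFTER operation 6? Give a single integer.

After op 1 (end): buf='PNVUIYLT' cursor=8
After op 2 (select(3,5) replace("D")): buf='PNVDYLT' cursor=4
After op 3 (right): buf='PNVDYLT' cursor=5
After op 4 (left): buf='PNVDYLT' cursor=4
After op 5 (select(1,5) replace("AIZ")): buf='PAIZLT' cursor=4
After op 6 (left): buf='PAIZLT' cursor=3

Answer: 3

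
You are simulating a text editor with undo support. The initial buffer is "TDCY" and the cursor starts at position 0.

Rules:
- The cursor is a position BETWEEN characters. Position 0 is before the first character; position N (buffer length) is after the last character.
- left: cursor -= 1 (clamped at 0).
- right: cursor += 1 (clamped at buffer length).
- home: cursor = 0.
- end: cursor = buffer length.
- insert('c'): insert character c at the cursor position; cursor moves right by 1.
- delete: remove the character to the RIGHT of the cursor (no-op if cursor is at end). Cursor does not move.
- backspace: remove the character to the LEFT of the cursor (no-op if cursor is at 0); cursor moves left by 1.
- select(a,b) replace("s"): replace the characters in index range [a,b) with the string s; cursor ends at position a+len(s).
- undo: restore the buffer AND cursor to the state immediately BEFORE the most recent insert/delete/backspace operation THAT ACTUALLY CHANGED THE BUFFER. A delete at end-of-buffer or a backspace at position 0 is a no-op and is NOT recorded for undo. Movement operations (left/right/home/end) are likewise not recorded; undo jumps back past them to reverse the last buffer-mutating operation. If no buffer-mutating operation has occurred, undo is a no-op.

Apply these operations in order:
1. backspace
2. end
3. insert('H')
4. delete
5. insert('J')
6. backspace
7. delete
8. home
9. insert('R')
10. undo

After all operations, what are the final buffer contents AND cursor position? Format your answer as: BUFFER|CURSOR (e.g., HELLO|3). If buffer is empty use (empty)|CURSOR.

After op 1 (backspace): buf='TDCY' cursor=0
After op 2 (end): buf='TDCY' cursor=4
After op 3 (insert('H')): buf='TDCYH' cursor=5
After op 4 (delete): buf='TDCYH' cursor=5
After op 5 (insert('J')): buf='TDCYHJ' cursor=6
After op 6 (backspace): buf='TDCYH' cursor=5
After op 7 (delete): buf='TDCYH' cursor=5
After op 8 (home): buf='TDCYH' cursor=0
After op 9 (insert('R')): buf='RTDCYH' cursor=1
After op 10 (undo): buf='TDCYH' cursor=0

Answer: TDCYH|0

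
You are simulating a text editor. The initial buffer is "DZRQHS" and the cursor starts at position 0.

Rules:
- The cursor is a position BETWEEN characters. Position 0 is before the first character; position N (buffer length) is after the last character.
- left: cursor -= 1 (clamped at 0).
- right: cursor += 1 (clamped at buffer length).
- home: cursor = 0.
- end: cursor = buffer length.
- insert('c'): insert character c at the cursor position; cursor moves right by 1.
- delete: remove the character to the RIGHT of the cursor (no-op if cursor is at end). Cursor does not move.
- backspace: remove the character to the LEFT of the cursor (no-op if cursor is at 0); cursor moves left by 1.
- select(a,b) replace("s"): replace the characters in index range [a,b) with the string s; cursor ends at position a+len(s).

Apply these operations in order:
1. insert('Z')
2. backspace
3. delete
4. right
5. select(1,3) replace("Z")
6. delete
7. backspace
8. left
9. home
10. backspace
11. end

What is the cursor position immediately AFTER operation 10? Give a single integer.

After op 1 (insert('Z')): buf='ZDZRQHS' cursor=1
After op 2 (backspace): buf='DZRQHS' cursor=0
After op 3 (delete): buf='ZRQHS' cursor=0
After op 4 (right): buf='ZRQHS' cursor=1
After op 5 (select(1,3) replace("Z")): buf='ZZHS' cursor=2
After op 6 (delete): buf='ZZS' cursor=2
After op 7 (backspace): buf='ZS' cursor=1
After op 8 (left): buf='ZS' cursor=0
After op 9 (home): buf='ZS' cursor=0
After op 10 (backspace): buf='ZS' cursor=0

Answer: 0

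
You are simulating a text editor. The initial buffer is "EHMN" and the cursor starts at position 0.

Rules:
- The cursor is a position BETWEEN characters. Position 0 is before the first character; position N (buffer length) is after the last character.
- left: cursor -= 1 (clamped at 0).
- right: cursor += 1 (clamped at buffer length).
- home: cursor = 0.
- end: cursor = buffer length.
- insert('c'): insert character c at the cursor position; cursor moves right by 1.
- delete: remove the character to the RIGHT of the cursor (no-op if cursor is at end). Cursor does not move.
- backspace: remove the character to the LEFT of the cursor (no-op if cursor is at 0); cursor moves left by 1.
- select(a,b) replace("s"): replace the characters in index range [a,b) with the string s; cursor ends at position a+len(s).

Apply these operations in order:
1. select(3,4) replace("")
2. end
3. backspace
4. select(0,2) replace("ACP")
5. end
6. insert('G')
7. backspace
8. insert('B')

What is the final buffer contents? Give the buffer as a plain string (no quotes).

After op 1 (select(3,4) replace("")): buf='EHM' cursor=3
After op 2 (end): buf='EHM' cursor=3
After op 3 (backspace): buf='EH' cursor=2
After op 4 (select(0,2) replace("ACP")): buf='ACP' cursor=3
After op 5 (end): buf='ACP' cursor=3
After op 6 (insert('G')): buf='ACPG' cursor=4
After op 7 (backspace): buf='ACP' cursor=3
After op 8 (insert('B')): buf='ACPB' cursor=4

Answer: ACPB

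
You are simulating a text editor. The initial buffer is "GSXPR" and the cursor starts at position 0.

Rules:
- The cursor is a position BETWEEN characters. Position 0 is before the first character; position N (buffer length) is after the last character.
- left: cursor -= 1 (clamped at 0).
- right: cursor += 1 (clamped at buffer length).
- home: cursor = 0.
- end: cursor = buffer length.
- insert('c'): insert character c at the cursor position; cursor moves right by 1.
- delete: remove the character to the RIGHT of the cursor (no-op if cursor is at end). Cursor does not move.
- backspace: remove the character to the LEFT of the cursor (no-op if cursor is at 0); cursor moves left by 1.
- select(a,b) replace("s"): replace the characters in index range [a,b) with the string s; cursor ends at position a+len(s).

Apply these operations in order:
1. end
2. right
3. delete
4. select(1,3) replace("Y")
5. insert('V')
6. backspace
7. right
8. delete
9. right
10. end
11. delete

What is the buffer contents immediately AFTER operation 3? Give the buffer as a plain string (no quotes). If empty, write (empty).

After op 1 (end): buf='GSXPR' cursor=5
After op 2 (right): buf='GSXPR' cursor=5
After op 3 (delete): buf='GSXPR' cursor=5

Answer: GSXPR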